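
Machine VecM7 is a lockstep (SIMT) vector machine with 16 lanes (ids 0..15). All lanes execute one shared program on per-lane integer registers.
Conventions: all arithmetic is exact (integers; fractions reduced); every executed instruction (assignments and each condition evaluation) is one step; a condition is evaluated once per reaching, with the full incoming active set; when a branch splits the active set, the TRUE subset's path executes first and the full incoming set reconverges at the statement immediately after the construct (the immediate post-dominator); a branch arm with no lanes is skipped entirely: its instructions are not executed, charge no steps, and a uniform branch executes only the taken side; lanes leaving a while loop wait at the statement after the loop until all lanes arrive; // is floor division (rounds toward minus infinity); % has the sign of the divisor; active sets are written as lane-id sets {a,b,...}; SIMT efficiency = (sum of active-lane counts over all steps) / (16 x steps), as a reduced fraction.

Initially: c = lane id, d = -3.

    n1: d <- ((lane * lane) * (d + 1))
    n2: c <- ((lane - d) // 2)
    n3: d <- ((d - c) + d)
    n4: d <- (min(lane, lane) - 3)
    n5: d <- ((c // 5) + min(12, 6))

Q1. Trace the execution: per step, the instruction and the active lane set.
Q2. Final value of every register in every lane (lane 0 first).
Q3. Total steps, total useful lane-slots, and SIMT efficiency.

step 0: d <- ((lane * lane) * (d + 1)) {0,1,2,3,4,5,6,7,8,9,10,11,12,13,14,15}
step 1: c <- ((lane - d) // 2)       {0,1,2,3,4,5,6,7,8,9,10,11,12,13,14,15}
step 2: d <- ((d - c) + d)           {0,1,2,3,4,5,6,7,8,9,10,11,12,13,14,15}
step 3: d <- (min(lane, lane) - 3)   {0,1,2,3,4,5,6,7,8,9,10,11,12,13,14,15}
step 4: d <- ((c // 5) + min(12, 6)) {0,1,2,3,4,5,6,7,8,9,10,11,12,13,14,15}

Answer: 5 steps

c: 0,1,5,10,18,27,39,52,68,85,105,126,150,175,203,232
d: 6,6,7,8,9,11,13,16,19,23,27,31,36,41,46,52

steps = 5; useful = 80; efficiency = 80/80 = 1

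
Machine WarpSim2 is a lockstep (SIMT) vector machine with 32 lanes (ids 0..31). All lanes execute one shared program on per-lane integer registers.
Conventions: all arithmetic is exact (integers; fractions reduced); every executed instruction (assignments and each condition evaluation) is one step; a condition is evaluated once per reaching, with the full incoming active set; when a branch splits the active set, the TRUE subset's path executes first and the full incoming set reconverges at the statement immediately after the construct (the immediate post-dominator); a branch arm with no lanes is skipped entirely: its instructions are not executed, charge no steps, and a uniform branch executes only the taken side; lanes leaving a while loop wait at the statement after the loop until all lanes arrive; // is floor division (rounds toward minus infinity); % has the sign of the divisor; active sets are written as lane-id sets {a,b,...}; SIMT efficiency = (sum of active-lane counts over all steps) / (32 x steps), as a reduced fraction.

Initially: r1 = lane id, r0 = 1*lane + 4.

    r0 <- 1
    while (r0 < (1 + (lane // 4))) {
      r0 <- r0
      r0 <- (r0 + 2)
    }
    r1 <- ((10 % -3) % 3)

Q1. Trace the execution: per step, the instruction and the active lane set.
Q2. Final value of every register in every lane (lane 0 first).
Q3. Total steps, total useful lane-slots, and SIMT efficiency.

step 0: r0 <- 1                      {0,1,2,3,4,5,6,7,8,9,10,11,12,13,14,15,16,17,18,19,20,21,22,23,24,25,26,27,28,29,30,31}
step 1: eval (r0 < (1 + (lane // 4))) {0,1,2,3,4,5,6,7,8,9,10,11,12,13,14,15,16,17,18,19,20,21,22,23,24,25,26,27,28,29,30,31}
step 2: r0 <- r0                     {4,5,6,7,8,9,10,11,12,13,14,15,16,17,18,19,20,21,22,23,24,25,26,27,28,29,30,31}
step 3: r0 <- (r0 + 2)               {4,5,6,7,8,9,10,11,12,13,14,15,16,17,18,19,20,21,22,23,24,25,26,27,28,29,30,31}
step 4: eval (r0 < (1 + (lane // 4))) {4,5,6,7,8,9,10,11,12,13,14,15,16,17,18,19,20,21,22,23,24,25,26,27,28,29,30,31}
step 5: r0 <- r0                     {12,13,14,15,16,17,18,19,20,21,22,23,24,25,26,27,28,29,30,31}
step 6: r0 <- (r0 + 2)               {12,13,14,15,16,17,18,19,20,21,22,23,24,25,26,27,28,29,30,31}
step 7: eval (r0 < (1 + (lane // 4))) {12,13,14,15,16,17,18,19,20,21,22,23,24,25,26,27,28,29,30,31}
step 8: r0 <- r0                     {20,21,22,23,24,25,26,27,28,29,30,31}
step 9: r0 <- (r0 + 2)               {20,21,22,23,24,25,26,27,28,29,30,31}
step 10: eval (r0 < (1 + (lane // 4))) {20,21,22,23,24,25,26,27,28,29,30,31}
step 11: r0 <- r0                     {28,29,30,31}
step 12: r0 <- (r0 + 2)               {28,29,30,31}
step 13: eval (r0 < (1 + (lane // 4))) {28,29,30,31}
step 14: r1 <- ((10 % -3) % 3)        {0,1,2,3,4,5,6,7,8,9,10,11,12,13,14,15,16,17,18,19,20,21,22,23,24,25,26,27,28,29,30,31}

Answer: 15 steps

r1: 1,1,1,1,1,1,1,1,1,1,1,1,1,1,1,1,1,1,1,1,1,1,1,1,1,1,1,1,1,1,1,1
r0: 1,1,1,1,3,3,3,3,3,3,3,3,5,5,5,5,5,5,5,5,7,7,7,7,7,7,7,7,9,9,9,9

steps = 15; useful = 288; efficiency = 288/480 = 3/5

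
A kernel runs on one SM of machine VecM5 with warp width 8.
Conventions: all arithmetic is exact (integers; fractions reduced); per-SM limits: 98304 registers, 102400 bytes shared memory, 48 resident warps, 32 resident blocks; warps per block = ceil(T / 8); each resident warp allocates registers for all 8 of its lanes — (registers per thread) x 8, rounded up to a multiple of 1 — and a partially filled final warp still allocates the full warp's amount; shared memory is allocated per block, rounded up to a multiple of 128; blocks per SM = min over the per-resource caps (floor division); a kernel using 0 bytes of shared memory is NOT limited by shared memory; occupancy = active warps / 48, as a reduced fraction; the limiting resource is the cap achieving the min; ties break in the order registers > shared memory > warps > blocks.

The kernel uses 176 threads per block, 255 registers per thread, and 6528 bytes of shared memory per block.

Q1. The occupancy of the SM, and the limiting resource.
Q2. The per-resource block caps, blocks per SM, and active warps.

Answer: occupancy 11/12, limited by registers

registers: 2 blocks
shared memory: 15 blocks
warps: 2 blocks
blocks: 32 blocks

Answer: 2 blocks, 44 active warps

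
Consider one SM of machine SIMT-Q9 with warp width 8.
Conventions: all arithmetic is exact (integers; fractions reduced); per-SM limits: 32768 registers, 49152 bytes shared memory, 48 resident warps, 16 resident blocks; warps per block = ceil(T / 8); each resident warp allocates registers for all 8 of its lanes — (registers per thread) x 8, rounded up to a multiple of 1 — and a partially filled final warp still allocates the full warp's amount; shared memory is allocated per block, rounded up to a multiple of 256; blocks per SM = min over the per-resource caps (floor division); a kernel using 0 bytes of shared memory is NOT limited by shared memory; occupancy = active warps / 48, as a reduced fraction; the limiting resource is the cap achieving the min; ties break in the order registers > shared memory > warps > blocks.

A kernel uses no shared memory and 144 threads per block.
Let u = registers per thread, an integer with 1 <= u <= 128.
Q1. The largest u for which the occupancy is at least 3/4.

Answer: u = 113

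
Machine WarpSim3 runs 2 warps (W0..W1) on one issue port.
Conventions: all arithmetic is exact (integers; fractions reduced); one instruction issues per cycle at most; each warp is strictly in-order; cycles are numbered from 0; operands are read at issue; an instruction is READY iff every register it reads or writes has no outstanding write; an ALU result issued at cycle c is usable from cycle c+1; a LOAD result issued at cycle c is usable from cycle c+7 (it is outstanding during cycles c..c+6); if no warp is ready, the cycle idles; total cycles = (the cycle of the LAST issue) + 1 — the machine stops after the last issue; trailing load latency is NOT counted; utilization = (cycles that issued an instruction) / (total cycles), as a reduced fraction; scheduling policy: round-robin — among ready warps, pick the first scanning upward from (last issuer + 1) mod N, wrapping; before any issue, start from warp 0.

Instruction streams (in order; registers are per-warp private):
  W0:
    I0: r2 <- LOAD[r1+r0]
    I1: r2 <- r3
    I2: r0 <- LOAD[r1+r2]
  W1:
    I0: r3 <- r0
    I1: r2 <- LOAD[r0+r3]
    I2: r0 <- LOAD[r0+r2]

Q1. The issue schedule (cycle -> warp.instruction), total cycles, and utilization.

cycle 0: W0.I0
cycle 1: W1.I0
cycle 2: W1.I1
cycle 3: idle
cycle 4: idle
cycle 5: idle
cycle 6: idle
cycle 7: W0.I1
cycle 8: W0.I2
cycle 9: W1.I2

Answer: 10 cycles, utilization 3/5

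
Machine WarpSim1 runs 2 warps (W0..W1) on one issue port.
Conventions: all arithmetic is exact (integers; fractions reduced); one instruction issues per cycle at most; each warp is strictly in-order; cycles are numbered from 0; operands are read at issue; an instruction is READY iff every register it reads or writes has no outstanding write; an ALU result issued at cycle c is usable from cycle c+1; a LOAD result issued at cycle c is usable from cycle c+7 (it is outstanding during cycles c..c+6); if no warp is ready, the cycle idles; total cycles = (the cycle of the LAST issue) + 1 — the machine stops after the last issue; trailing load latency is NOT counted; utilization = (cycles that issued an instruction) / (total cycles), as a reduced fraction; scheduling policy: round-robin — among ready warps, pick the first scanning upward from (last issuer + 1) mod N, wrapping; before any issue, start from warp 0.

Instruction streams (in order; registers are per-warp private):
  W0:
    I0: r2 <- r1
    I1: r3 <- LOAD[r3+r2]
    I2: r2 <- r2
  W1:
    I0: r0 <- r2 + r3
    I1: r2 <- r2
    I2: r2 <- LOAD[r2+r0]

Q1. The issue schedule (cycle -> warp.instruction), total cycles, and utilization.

cycle 0: W0.I0
cycle 1: W1.I0
cycle 2: W0.I1
cycle 3: W1.I1
cycle 4: W0.I2
cycle 5: W1.I2

Answer: 6 cycles, utilization 1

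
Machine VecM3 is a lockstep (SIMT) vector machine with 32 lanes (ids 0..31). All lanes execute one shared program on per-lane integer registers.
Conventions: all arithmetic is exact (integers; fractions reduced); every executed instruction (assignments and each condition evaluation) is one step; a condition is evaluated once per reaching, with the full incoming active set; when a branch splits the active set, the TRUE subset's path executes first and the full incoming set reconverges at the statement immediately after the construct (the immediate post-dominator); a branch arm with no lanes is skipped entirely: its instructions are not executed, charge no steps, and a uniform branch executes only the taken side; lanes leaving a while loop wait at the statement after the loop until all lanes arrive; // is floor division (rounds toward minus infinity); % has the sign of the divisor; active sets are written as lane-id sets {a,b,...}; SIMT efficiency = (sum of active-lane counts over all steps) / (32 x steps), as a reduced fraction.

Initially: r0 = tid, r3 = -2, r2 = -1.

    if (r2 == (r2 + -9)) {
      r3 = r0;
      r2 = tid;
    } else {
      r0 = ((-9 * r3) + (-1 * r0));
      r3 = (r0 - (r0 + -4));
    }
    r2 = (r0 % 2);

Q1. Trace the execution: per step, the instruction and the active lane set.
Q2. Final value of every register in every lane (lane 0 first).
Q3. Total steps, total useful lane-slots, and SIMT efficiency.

step 0: eval (r2 == (r2 + -9))       {0,1,2,3,4,5,6,7,8,9,10,11,12,13,14,15,16,17,18,19,20,21,22,23,24,25,26,27,28,29,30,31}
step 1: r0 <- ((-9 * r3) + (-1 * r0)) {0,1,2,3,4,5,6,7,8,9,10,11,12,13,14,15,16,17,18,19,20,21,22,23,24,25,26,27,28,29,30,31}
step 2: r3 <- (r0 - (r0 + -4))       {0,1,2,3,4,5,6,7,8,9,10,11,12,13,14,15,16,17,18,19,20,21,22,23,24,25,26,27,28,29,30,31}
step 3: r2 <- (r0 % 2)               {0,1,2,3,4,5,6,7,8,9,10,11,12,13,14,15,16,17,18,19,20,21,22,23,24,25,26,27,28,29,30,31}

Answer: 4 steps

r0: 18,17,16,15,14,13,12,11,10,9,8,7,6,5,4,3,2,1,0,-1,-2,-3,-4,-5,-6,-7,-8,-9,-10,-11,-12,-13
r3: 4,4,4,4,4,4,4,4,4,4,4,4,4,4,4,4,4,4,4,4,4,4,4,4,4,4,4,4,4,4,4,4
r2: 0,1,0,1,0,1,0,1,0,1,0,1,0,1,0,1,0,1,0,1,0,1,0,1,0,1,0,1,0,1,0,1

steps = 4; useful = 128; efficiency = 128/128 = 1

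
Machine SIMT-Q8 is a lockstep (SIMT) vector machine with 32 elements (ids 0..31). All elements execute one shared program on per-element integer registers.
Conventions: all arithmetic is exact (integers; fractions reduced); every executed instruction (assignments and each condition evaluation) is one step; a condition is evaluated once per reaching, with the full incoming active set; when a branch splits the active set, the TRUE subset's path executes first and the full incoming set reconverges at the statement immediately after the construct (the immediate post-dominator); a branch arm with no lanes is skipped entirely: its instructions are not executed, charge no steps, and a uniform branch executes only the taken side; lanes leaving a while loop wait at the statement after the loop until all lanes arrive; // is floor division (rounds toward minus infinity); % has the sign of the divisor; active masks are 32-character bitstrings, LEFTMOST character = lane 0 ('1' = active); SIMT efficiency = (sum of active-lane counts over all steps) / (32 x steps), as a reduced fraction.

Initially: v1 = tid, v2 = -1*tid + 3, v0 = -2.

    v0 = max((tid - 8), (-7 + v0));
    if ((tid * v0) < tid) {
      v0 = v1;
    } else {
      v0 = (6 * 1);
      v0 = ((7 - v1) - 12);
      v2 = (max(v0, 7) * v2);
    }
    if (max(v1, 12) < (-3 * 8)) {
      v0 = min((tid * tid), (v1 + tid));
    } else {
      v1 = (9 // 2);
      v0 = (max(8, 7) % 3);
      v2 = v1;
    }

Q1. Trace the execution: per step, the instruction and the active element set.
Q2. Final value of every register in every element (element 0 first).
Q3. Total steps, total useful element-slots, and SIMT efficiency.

step 0: v0 <- max((tid - 8), (-7 + v0)) 11111111111111111111111111111111
step 1: eval ((tid * v0) < tid)      11111111111111111111111111111111
step 2: v0 <- v1                     01111111100000000000000000000000
step 3: v0 <- (6 * 1)                10000000011111111111111111111111
step 4: v0 <- ((7 - v1) - 12)        10000000011111111111111111111111
step 5: v2 <- (max(v0, 7) * v2)      10000000011111111111111111111111
step 6: eval (max(v1, 12) < (-3 * 8)) 11111111111111111111111111111111
step 7: v1 <- (9 // 2)               11111111111111111111111111111111
step 8: v0 <- (max(8, 7) % 3)        11111111111111111111111111111111
step 9: v2 <- v1                     11111111111111111111111111111111

Answer: 10 steps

v1: 4,4,4,4,4,4,4,4,4,4,4,4,4,4,4,4,4,4,4,4,4,4,4,4,4,4,4,4,4,4,4,4
v2: 4,4,4,4,4,4,4,4,4,4,4,4,4,4,4,4,4,4,4,4,4,4,4,4,4,4,4,4,4,4,4,4
v0: 2,2,2,2,2,2,2,2,2,2,2,2,2,2,2,2,2,2,2,2,2,2,2,2,2,2,2,2,2,2,2,2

steps = 10; useful = 272; efficiency = 272/320 = 17/20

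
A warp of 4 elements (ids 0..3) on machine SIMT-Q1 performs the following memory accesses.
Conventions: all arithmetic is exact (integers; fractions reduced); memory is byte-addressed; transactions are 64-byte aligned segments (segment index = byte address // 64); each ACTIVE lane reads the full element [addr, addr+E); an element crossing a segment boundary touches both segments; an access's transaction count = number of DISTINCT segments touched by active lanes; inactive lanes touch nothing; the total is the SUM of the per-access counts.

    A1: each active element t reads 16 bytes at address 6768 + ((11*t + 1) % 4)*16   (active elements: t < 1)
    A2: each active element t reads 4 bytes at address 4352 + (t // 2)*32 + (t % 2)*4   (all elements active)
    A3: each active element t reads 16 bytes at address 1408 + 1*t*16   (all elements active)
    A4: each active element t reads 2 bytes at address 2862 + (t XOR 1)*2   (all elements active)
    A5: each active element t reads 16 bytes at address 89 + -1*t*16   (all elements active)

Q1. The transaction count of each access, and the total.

A1: 1 transaction
A2: 1 transaction
A3: 1 transaction
A4: 1 transaction
A5: 2 transactions

Answer: 1,1,1,1,2; total 6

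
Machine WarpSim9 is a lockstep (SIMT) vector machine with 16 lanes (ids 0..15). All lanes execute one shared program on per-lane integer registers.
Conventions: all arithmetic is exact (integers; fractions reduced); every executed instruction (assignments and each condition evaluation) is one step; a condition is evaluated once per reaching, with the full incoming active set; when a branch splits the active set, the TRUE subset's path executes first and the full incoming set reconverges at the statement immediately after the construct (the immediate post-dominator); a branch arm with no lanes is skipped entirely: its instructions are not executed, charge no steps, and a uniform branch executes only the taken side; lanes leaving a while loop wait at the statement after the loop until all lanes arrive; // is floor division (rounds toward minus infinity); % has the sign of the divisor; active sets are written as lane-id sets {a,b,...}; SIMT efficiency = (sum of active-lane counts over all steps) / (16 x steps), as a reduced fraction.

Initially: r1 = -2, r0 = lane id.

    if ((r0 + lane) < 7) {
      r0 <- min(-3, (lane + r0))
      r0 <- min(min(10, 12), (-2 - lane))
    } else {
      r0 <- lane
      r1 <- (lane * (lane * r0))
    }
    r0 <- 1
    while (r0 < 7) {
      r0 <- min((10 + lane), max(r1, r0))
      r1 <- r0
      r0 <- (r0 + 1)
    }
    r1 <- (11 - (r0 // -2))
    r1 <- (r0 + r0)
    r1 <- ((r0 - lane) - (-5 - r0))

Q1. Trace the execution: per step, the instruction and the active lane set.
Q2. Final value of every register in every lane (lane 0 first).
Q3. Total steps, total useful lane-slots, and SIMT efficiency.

step 0: eval ((r0 + lane) < 7)       {0,1,2,3,4,5,6,7,8,9,10,11,12,13,14,15}
step 1: r0 <- min(-3, (lane + r0))   {0,1,2,3}
step 2: r0 <- min(min(10, 12), (-2 - lane)) {0,1,2,3}
step 3: r0 <- lane                   {4,5,6,7,8,9,10,11,12,13,14,15}
step 4: r1 <- (lane * (lane * r0))   {4,5,6,7,8,9,10,11,12,13,14,15}
step 5: r0 <- 1                      {0,1,2,3,4,5,6,7,8,9,10,11,12,13,14,15}
step 6: eval (r0 < 7)                {0,1,2,3,4,5,6,7,8,9,10,11,12,13,14,15}
step 7: r0 <- min((10 + lane), max(r1, r0)) {0,1,2,3,4,5,6,7,8,9,10,11,12,13,14,15}
step 8: r1 <- r0                     {0,1,2,3,4,5,6,7,8,9,10,11,12,13,14,15}
step 9: r0 <- (r0 + 1)               {0,1,2,3,4,5,6,7,8,9,10,11,12,13,14,15}
step 10: eval (r0 < 7)                {0,1,2,3,4,5,6,7,8,9,10,11,12,13,14,15}
step 11: r0 <- min((10 + lane), max(r1, r0)) {0,1,2,3}
step 12: r1 <- r0                     {0,1,2,3}
step 13: r0 <- (r0 + 1)               {0,1,2,3}
step 14: eval (r0 < 7)                {0,1,2,3}
step 15: r0 <- min((10 + lane), max(r1, r0)) {0,1,2,3}
step 16: r1 <- r0                     {0,1,2,3}
step 17: r0 <- (r0 + 1)               {0,1,2,3}
step 18: eval (r0 < 7)                {0,1,2,3}
step 19: r0 <- min((10 + lane), max(r1, r0)) {0,1,2,3}
step 20: r1 <- r0                     {0,1,2,3}
step 21: r0 <- (r0 + 1)               {0,1,2,3}
step 22: eval (r0 < 7)                {0,1,2,3}
step 23: r0 <- min((10 + lane), max(r1, r0)) {0,1,2,3}
step 24: r1 <- r0                     {0,1,2,3}
step 25: r0 <- (r0 + 1)               {0,1,2,3}
step 26: eval (r0 < 7)                {0,1,2,3}
step 27: r0 <- min((10 + lane), max(r1, r0)) {0,1,2,3}
step 28: r1 <- r0                     {0,1,2,3}
step 29: r0 <- (r0 + 1)               {0,1,2,3}
step 30: eval (r0 < 7)                {0,1,2,3}
step 31: r1 <- (11 - (r0 // -2))      {0,1,2,3,4,5,6,7,8,9,10,11,12,13,14,15}
step 32: r1 <- (r0 + r0)              {0,1,2,3,4,5,6,7,8,9,10,11,12,13,14,15}
step 33: r1 <- ((r0 - lane) - (-5 - r0)) {0,1,2,3,4,5,6,7,8,9,10,11,12,13,14,15}

Answer: 34 steps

r1: 19,18,17,16,31,32,33,34,35,36,37,38,39,40,41,42
r0: 7,7,7,7,15,16,17,18,19,20,21,22,23,24,25,26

steps = 34; useful = 272; efficiency = 272/544 = 1/2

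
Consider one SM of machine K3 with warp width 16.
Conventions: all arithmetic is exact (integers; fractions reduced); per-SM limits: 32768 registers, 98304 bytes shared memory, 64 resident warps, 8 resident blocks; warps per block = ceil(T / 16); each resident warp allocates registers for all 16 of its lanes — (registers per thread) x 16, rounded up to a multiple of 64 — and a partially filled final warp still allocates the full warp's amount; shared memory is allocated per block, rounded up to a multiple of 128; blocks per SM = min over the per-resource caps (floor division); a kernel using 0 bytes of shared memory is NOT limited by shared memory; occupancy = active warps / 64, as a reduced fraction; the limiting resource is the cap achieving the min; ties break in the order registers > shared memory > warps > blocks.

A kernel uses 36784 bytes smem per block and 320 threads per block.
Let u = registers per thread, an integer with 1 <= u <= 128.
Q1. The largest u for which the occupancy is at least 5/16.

Answer: u = 100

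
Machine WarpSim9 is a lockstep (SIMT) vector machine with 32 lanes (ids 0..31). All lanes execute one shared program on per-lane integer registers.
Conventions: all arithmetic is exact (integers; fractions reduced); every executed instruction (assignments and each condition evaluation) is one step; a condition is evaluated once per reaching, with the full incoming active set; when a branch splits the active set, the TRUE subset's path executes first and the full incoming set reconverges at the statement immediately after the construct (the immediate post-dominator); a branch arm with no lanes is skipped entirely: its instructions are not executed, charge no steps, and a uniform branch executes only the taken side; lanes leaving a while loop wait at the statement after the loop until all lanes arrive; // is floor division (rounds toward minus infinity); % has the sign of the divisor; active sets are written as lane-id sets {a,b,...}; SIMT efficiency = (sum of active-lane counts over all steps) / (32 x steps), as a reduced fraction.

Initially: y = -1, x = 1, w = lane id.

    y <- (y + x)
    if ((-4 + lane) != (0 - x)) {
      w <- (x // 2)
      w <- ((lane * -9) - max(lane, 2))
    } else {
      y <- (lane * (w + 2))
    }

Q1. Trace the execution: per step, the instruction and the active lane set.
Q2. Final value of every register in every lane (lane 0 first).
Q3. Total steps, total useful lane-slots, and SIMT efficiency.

step 0: y <- (y + x)                 {0,1,2,3,4,5,6,7,8,9,10,11,12,13,14,15,16,17,18,19,20,21,22,23,24,25,26,27,28,29,30,31}
step 1: eval ((-4 + lane) != (0 - x)) {0,1,2,3,4,5,6,7,8,9,10,11,12,13,14,15,16,17,18,19,20,21,22,23,24,25,26,27,28,29,30,31}
step 2: w <- (x // 2)                {0,1,2,4,5,6,7,8,9,10,11,12,13,14,15,16,17,18,19,20,21,22,23,24,25,26,27,28,29,30,31}
step 3: w <- ((lane * -9) - max(lane, 2)) {0,1,2,4,5,6,7,8,9,10,11,12,13,14,15,16,17,18,19,20,21,22,23,24,25,26,27,28,29,30,31}
step 4: y <- (lane * (w + 2))        {3}

Answer: 5 steps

y: 0,0,0,15,0,0,0,0,0,0,0,0,0,0,0,0,0,0,0,0,0,0,0,0,0,0,0,0,0,0,0,0
x: 1,1,1,1,1,1,1,1,1,1,1,1,1,1,1,1,1,1,1,1,1,1,1,1,1,1,1,1,1,1,1,1
w: -2,-11,-20,3,-40,-50,-60,-70,-80,-90,-100,-110,-120,-130,-140,-150,-160,-170,-180,-190,-200,-210,-220,-230,-240,-250,-260,-270,-280,-290,-300,-310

steps = 5; useful = 127; efficiency = 127/160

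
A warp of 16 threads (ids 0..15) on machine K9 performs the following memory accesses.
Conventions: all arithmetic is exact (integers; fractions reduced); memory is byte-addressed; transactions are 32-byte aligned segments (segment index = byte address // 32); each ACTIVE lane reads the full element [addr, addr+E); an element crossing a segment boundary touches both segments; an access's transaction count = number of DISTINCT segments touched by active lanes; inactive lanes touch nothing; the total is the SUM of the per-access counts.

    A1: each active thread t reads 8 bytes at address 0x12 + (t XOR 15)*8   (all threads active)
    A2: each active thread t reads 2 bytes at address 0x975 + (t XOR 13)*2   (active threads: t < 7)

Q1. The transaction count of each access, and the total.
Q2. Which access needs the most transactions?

A1: 5 transactions
A2: 1 transaction

Answer: 5,1; total 6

Answer: A1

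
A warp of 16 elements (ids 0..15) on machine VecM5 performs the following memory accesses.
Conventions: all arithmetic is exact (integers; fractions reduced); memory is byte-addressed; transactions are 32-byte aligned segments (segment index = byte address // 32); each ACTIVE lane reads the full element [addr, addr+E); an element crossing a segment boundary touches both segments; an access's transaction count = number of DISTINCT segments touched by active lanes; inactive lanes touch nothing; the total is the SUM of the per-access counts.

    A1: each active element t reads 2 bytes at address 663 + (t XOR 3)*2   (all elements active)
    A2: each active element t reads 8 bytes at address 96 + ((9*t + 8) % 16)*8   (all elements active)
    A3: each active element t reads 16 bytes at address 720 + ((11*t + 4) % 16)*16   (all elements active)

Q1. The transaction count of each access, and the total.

A1: 2 transactions
A2: 4 transactions
A3: 9 transactions

Answer: 2,4,9; total 15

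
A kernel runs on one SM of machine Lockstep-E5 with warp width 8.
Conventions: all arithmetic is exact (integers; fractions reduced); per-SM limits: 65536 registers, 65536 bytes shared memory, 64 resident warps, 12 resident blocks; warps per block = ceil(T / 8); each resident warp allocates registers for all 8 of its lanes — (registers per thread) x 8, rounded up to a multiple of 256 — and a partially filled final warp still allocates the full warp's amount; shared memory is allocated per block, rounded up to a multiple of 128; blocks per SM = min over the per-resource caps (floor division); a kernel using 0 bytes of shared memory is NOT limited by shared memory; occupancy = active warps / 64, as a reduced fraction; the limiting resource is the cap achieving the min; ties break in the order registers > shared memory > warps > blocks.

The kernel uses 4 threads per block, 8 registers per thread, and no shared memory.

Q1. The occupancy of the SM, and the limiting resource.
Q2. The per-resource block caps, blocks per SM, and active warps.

Answer: occupancy 3/16, limited by blocks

registers: 256 blocks
shared memory: no limit (kernel uses none)
warps: 64 blocks
blocks: 12 blocks

Answer: 12 blocks, 12 active warps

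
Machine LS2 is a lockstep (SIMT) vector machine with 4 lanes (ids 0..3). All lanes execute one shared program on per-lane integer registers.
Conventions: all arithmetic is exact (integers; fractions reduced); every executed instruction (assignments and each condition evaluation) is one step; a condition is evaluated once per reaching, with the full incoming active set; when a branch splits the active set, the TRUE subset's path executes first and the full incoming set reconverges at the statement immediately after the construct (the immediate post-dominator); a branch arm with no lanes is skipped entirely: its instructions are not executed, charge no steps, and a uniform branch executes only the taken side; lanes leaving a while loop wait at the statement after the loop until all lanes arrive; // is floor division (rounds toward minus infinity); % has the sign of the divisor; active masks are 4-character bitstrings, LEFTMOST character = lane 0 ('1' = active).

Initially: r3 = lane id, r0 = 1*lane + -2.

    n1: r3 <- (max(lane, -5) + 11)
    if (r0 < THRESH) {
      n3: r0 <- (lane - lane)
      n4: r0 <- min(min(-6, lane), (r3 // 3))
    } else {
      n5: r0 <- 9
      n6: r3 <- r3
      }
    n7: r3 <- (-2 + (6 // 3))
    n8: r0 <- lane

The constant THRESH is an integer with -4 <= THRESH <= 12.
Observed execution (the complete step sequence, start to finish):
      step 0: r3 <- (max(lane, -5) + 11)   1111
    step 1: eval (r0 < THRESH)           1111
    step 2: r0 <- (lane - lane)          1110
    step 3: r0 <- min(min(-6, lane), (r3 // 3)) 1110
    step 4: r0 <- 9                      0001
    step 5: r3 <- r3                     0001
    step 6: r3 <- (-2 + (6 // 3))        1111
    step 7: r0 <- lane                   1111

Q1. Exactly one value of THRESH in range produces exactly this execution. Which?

Answer: THRESH = 1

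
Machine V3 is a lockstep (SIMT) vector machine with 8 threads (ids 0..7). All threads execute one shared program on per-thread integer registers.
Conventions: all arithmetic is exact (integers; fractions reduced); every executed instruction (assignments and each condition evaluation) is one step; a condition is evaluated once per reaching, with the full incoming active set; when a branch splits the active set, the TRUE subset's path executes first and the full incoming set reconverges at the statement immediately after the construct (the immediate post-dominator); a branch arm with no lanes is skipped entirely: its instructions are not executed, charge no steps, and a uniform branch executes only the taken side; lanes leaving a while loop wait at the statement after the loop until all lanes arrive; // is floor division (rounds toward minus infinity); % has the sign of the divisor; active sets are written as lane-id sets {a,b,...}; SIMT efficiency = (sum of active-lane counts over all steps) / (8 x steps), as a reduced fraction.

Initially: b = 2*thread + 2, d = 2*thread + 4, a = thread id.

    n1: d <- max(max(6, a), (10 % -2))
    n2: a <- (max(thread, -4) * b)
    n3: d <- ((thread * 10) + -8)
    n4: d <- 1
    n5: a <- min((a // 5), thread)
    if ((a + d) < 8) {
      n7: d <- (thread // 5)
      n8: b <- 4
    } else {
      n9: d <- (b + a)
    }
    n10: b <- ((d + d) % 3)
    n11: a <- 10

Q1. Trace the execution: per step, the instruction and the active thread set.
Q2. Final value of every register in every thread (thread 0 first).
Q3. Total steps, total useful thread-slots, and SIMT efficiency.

step 0: d <- max(max(6, a), (10 % -2)) {0,1,2,3,4,5,6,7}
step 1: a <- (max(thread, -4) * b)   {0,1,2,3,4,5,6,7}
step 2: d <- ((thread * 10) + -8)    {0,1,2,3,4,5,6,7}
step 3: d <- 1                       {0,1,2,3,4,5,6,7}
step 4: a <- min((a // 5), thread)   {0,1,2,3,4,5,6,7}
step 5: eval ((a + d) < 8)           {0,1,2,3,4,5,6,7}
step 6: d <- (thread // 5)           {0,1,2,3,4,5,6}
step 7: b <- 4                       {0,1,2,3,4,5,6}
step 8: d <- (b + a)                 {7}
step 9: b <- ((d + d) % 3)           {0,1,2,3,4,5,6,7}
step 10: a <- 10                      {0,1,2,3,4,5,6,7}

Answer: 11 steps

b: 0,0,0,0,0,2,2,1
d: 0,0,0,0,0,1,1,23
a: 10,10,10,10,10,10,10,10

steps = 11; useful = 79; efficiency = 79/88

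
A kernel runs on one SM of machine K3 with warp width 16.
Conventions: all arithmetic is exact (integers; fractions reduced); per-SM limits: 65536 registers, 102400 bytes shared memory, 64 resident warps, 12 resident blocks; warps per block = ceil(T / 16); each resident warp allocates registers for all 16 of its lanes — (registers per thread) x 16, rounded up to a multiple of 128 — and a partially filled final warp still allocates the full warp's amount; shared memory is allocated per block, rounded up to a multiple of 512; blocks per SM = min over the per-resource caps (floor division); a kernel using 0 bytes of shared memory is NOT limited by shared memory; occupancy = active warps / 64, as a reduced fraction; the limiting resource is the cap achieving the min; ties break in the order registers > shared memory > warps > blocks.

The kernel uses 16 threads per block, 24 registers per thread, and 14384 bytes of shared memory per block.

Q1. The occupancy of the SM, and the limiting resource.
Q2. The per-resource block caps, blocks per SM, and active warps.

Answer: occupancy 3/32, limited by shared memory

registers: 170 blocks
shared memory: 6 blocks
warps: 64 blocks
blocks: 12 blocks

Answer: 6 blocks, 6 active warps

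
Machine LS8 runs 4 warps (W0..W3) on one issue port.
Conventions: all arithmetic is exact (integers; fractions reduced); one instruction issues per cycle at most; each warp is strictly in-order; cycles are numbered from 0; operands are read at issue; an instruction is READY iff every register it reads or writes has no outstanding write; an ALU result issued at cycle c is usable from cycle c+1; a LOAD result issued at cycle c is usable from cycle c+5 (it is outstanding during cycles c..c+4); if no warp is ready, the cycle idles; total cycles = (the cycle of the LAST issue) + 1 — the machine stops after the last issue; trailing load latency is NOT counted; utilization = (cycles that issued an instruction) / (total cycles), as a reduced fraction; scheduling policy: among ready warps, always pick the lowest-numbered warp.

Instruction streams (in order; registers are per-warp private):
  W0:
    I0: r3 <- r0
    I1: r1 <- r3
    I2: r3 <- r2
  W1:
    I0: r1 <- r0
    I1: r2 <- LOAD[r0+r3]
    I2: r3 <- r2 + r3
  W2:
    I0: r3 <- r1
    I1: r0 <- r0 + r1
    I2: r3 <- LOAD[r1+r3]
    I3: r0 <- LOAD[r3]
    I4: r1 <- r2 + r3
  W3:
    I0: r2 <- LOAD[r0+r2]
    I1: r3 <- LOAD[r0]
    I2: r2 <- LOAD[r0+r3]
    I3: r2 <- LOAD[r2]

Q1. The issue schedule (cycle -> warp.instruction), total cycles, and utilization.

cycle 0: W0.I0
cycle 1: W0.I1
cycle 2: W0.I2
cycle 3: W1.I0
cycle 4: W1.I1
cycle 5: W2.I0
cycle 6: W2.I1
cycle 7: W2.I2
cycle 8: W3.I0
cycle 9: W1.I2
cycle 10: W3.I1
cycle 11: idle
cycle 12: W2.I3
cycle 13: W2.I4
cycle 14: idle
cycle 15: W3.I2
cycle 16: idle
cycle 17: idle
cycle 18: idle
cycle 19: idle
cycle 20: W3.I3

Answer: 21 cycles, utilization 5/7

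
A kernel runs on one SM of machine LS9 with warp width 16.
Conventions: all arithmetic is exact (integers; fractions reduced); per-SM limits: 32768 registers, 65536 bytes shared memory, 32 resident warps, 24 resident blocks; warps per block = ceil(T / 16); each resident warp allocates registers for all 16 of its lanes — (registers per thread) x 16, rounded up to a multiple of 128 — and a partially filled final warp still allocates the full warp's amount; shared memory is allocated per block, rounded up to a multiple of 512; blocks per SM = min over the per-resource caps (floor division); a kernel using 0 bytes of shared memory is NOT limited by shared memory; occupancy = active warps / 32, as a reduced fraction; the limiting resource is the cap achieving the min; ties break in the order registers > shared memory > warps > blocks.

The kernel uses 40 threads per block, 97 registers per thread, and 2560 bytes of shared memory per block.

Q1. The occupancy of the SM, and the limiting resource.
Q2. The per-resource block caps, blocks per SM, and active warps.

Answer: occupancy 9/16, limited by registers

registers: 6 blocks
shared memory: 25 blocks
warps: 10 blocks
blocks: 24 blocks

Answer: 6 blocks, 18 active warps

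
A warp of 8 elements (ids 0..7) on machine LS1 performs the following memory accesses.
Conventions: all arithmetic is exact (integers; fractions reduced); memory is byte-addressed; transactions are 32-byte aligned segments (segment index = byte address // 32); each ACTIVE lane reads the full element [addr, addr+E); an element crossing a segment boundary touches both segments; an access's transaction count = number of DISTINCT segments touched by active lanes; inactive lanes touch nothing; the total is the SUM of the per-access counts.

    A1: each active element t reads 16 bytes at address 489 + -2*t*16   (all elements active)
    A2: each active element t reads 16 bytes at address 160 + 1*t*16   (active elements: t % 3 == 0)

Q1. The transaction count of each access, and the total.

A1: 8 transactions
A2: 3 transactions

Answer: 8,3; total 11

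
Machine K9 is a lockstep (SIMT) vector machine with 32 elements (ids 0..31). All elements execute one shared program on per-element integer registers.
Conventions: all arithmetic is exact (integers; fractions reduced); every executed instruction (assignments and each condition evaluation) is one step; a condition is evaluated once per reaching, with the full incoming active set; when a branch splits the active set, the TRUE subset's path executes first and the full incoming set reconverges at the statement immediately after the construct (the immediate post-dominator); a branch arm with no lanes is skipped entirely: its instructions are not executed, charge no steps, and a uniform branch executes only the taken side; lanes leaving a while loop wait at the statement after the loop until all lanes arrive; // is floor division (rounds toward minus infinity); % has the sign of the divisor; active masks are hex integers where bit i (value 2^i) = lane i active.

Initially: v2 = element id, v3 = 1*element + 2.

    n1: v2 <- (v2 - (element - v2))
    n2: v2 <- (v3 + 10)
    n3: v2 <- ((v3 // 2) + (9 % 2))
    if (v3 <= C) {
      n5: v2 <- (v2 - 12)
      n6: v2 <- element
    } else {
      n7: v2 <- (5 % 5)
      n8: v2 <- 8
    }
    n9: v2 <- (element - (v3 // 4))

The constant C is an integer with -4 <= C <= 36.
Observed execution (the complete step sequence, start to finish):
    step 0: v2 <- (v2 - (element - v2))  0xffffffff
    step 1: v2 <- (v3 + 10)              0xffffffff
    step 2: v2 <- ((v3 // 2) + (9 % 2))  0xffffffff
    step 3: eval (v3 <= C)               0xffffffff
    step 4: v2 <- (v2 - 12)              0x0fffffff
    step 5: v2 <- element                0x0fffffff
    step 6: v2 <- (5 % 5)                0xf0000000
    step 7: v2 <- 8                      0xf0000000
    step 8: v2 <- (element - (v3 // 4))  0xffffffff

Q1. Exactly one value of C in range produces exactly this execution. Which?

Answer: C = 29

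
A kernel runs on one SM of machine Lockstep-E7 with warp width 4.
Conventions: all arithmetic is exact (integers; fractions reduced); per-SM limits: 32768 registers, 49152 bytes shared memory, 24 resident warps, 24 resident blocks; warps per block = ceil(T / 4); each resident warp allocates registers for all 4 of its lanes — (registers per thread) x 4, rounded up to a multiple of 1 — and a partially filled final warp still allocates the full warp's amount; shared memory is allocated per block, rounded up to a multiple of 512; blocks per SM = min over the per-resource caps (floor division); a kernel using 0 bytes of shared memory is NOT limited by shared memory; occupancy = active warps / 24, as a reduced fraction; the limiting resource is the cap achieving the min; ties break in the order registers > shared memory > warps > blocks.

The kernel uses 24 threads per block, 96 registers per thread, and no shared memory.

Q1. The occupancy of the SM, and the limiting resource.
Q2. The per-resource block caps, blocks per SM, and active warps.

Answer: occupancy 1, limited by warps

registers: 14 blocks
shared memory: no limit (kernel uses none)
warps: 4 blocks
blocks: 24 blocks

Answer: 4 blocks, 24 active warps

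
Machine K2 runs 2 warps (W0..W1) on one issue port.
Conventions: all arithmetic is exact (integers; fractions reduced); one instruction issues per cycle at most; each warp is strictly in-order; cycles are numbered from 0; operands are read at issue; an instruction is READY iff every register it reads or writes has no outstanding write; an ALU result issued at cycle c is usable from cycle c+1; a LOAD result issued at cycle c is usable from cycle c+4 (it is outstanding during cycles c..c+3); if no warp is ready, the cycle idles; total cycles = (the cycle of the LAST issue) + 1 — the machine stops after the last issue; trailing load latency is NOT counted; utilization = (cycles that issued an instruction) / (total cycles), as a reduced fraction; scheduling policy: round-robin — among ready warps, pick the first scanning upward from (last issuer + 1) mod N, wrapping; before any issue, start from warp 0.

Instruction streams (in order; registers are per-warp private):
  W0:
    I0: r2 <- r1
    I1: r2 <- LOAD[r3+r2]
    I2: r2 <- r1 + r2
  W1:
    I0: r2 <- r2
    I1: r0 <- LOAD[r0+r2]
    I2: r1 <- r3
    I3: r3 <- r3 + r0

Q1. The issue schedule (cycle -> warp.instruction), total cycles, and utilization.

cycle 0: W0.I0
cycle 1: W1.I0
cycle 2: W0.I1
cycle 3: W1.I1
cycle 4: W1.I2
cycle 5: idle
cycle 6: W0.I2
cycle 7: W1.I3

Answer: 8 cycles, utilization 7/8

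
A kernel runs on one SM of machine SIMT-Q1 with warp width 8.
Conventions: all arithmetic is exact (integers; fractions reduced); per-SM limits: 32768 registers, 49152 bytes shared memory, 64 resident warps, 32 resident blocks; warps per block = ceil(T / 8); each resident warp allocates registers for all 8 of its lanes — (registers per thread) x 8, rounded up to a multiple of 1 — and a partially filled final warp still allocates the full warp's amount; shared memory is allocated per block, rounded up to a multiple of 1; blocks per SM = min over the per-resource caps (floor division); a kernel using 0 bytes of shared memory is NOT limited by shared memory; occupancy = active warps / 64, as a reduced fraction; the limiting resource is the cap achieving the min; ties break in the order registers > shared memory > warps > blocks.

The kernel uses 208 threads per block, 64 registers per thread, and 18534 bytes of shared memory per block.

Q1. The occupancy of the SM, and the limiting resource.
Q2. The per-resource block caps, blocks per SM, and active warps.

Answer: occupancy 13/16, limited by registers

registers: 2 blocks
shared memory: 2 blocks
warps: 2 blocks
blocks: 32 blocks

Answer: 2 blocks, 52 active warps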